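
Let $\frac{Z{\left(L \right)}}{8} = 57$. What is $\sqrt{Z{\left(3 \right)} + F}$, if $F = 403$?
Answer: $\sqrt{859} \approx 29.309$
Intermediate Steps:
$Z{\left(L \right)} = 456$ ($Z{\left(L \right)} = 8 \cdot 57 = 456$)
$\sqrt{Z{\left(3 \right)} + F} = \sqrt{456 + 403} = \sqrt{859}$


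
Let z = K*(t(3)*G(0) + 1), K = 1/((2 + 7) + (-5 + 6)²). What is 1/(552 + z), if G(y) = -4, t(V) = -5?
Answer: 10/5541 ≈ 0.0018047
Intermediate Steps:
K = ⅒ (K = 1/(9 + 1²) = 1/(9 + 1) = 1/10 = ⅒ ≈ 0.10000)
z = 21/10 (z = (-5*(-4) + 1)/10 = (20 + 1)/10 = (⅒)*21 = 21/10 ≈ 2.1000)
1/(552 + z) = 1/(552 + 21/10) = 1/(5541/10) = 10/5541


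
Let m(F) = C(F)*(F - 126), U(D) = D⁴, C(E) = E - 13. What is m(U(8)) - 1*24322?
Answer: 16185188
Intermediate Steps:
C(E) = -13 + E
m(F) = (-126 + F)*(-13 + F) (m(F) = (-13 + F)*(F - 126) = (-13 + F)*(-126 + F) = (-126 + F)*(-13 + F))
m(U(8)) - 1*24322 = (-126 + 8⁴)*(-13 + 8⁴) - 1*24322 = (-126 + 4096)*(-13 + 4096) - 24322 = 3970*4083 - 24322 = 16209510 - 24322 = 16185188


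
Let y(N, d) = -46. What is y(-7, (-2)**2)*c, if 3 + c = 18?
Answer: -690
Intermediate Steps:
c = 15 (c = -3 + 18 = 15)
y(-7, (-2)**2)*c = -46*15 = -690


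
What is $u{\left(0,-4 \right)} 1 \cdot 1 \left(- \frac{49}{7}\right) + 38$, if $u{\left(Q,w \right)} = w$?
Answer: $66$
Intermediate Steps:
$u{\left(0,-4 \right)} 1 \cdot 1 \left(- \frac{49}{7}\right) + 38 = \left(-4\right) 1 \cdot 1 \left(- \frac{49}{7}\right) + 38 = \left(-4\right) 1 \left(\left(-49\right) \frac{1}{7}\right) + 38 = \left(-4\right) \left(-7\right) + 38 = 28 + 38 = 66$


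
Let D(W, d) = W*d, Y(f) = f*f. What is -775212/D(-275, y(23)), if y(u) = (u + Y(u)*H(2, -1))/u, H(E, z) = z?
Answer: -387606/3025 ≈ -128.13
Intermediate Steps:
Y(f) = f²
y(u) = (u - u²)/u (y(u) = (u + u²*(-1))/u = (u - u²)/u)
-775212/D(-275, y(23)) = -775212*(-1/(275*(1 - 1*23))) = -775212*(-1/(275*(1 - 23))) = -775212/((-275*(-22))) = -775212/6050 = -775212*1/6050 = -387606/3025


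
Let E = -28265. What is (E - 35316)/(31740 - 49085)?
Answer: 63581/17345 ≈ 3.6657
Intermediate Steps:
(E - 35316)/(31740 - 49085) = (-28265 - 35316)/(31740 - 49085) = -63581/(-17345) = -63581*(-1/17345) = 63581/17345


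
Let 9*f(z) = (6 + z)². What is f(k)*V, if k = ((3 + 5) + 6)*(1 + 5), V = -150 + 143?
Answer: -6300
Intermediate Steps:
V = -7
k = 84 (k = (8 + 6)*6 = 14*6 = 84)
f(z) = (6 + z)²/9
f(k)*V = ((6 + 84)²/9)*(-7) = ((⅑)*90²)*(-7) = ((⅑)*8100)*(-7) = 900*(-7) = -6300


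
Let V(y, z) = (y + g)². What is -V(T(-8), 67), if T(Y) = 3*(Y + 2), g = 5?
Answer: -169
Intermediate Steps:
T(Y) = 6 + 3*Y (T(Y) = 3*(2 + Y) = 6 + 3*Y)
V(y, z) = (5 + y)² (V(y, z) = (y + 5)² = (5 + y)²)
-V(T(-8), 67) = -(5 + (6 + 3*(-8)))² = -(5 + (6 - 24))² = -(5 - 18)² = -1*(-13)² = -1*169 = -169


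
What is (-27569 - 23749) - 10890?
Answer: -62208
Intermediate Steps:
(-27569 - 23749) - 10890 = -51318 - 10890 = -62208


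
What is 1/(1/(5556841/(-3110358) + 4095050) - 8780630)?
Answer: -12737065971059/111839463577456676812 ≈ -1.1389e-7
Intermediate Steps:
1/(1/(5556841/(-3110358) + 4095050) - 8780630) = 1/(1/(5556841*(-1/3110358) + 4095050) - 8780630) = 1/(1/(-5556841/3110358 + 4095050) - 8780630) = 1/(1/(12737065971059/3110358) - 8780630) = 1/(3110358/12737065971059 - 8780630) = 1/(-111839463577456676812/12737065971059) = -12737065971059/111839463577456676812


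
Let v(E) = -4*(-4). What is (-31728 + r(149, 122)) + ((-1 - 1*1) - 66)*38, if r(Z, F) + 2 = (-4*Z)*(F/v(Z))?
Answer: -77717/2 ≈ -38859.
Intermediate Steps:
v(E) = 16
r(Z, F) = -2 - F*Z/4 (r(Z, F) = -2 + (-4*Z)*(F/16) = -2 - F*Z/4)
(-31728 + r(149, 122)) + ((-1 - 1*1) - 66)*38 = (-31728 + (-2 - ¼*122*149)) + ((-1 - 1*1) - 66)*38 = (-31728 + (-2 - 9089/2)) + ((-1 - 1) - 66)*38 = (-31728 - 9093/2) + (-2 - 66)*38 = -72549/2 - 68*38 = -72549/2 - 2584 = -77717/2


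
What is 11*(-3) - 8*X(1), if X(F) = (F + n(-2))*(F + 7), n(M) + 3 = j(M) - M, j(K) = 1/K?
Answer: -1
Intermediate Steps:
n(M) = -3 + 1/M - M (n(M) = -3 + (1/M - M) = -3 + 1/M - M)
X(F) = (7 + F)*(-3/2 + F) (X(F) = (F + (-3 + 1/(-2) - 1*(-2)))*(F + 7) = (F + (-3 - ½ + 2))*(7 + F) = (F - 3/2)*(7 + F) = (-3/2 + F)*(7 + F) = (7 + F)*(-3/2 + F))
11*(-3) - 8*X(1) = 11*(-3) - 8*(-21/2 + 1² + (11/2)*1) = -33 - 8*(-21/2 + 1 + 11/2) = -33 - 8*(-4) = -33 + 32 = -1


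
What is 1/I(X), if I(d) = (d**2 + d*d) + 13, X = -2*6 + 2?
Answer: 1/213 ≈ 0.0046948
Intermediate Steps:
X = -10 (X = -12 + 2 = -10)
I(d) = 13 + 2*d**2 (I(d) = (d**2 + d**2) + 13 = 2*d**2 + 13 = 13 + 2*d**2)
1/I(X) = 1/(13 + 2*(-10)**2) = 1/(13 + 2*100) = 1/(13 + 200) = 1/213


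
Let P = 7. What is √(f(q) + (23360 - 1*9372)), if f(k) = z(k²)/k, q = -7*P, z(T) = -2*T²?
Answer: √249286 ≈ 499.29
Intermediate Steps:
q = -49 (q = -7*7 = -49)
f(k) = -2*k³ (f(k) = (-2*k⁴)/k = -2*k³)
√(f(q) + (23360 - 1*9372)) = √(-2*(-49)³ + (23360 - 1*9372)) = √(-2*(-117649) + (23360 - 9372)) = √(235298 + 13988) = √249286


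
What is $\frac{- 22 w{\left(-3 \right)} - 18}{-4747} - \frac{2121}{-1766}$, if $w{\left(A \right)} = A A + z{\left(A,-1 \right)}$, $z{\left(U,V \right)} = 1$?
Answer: $\frac{10488695}{8383202} \approx 1.2512$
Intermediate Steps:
$w{\left(A \right)} = 1 + A^{2}$ ($w{\left(A \right)} = A A + 1 = A^{2} + 1 = 1 + A^{2}$)
$\frac{- 22 w{\left(-3 \right)} - 18}{-4747} - \frac{2121}{-1766} = \frac{- 22 \left(1 + \left(-3\right)^{2}\right) - 18}{-4747} - \frac{2121}{-1766} = \left(- 22 \left(1 + 9\right) - 18\right) \left(- \frac{1}{4747}\right) - - \frac{2121}{1766} = \left(\left(-22\right) 10 - 18\right) \left(- \frac{1}{4747}\right) + \frac{2121}{1766} = \left(-220 - 18\right) \left(- \frac{1}{4747}\right) + \frac{2121}{1766} = \left(-238\right) \left(- \frac{1}{4747}\right) + \frac{2121}{1766} = \frac{238}{4747} + \frac{2121}{1766} = \frac{10488695}{8383202}$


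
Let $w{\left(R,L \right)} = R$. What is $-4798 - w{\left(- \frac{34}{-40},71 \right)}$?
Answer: $- \frac{95977}{20} \approx -4798.9$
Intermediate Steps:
$-4798 - w{\left(- \frac{34}{-40},71 \right)} = -4798 - - \frac{34}{-40} = -4798 - \left(-34\right) \left(- \frac{1}{40}\right) = -4798 - \frac{17}{20} = - \frac{95977}{20}$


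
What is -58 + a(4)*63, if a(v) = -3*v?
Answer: -814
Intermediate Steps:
-58 + a(4)*63 = -58 - 3*4*63 = -58 - 12*63 = -58 - 756 = -814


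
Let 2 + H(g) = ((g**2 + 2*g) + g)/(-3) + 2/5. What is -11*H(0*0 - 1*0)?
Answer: 88/5 ≈ 17.600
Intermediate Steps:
H(g) = -8/5 - g - g**2/3 (H(g) = -2 + (((g**2 + 2*g) + g)/(-3) + 2/5) = -2 + ((g**2 + 3*g)*(-1/3) + 2*(1/5)) = -2 + ((-g - g**2/3) + 2/5) = -2 + (2/5 - g - g**2/3) = -8/5 - g - g**2/3)
-11*H(0*0 - 1*0) = -11*(-8/5 - (0*0 - 1*0) - (0*0 - 1*0)**2/3) = -11*(-8/5 - (0 + 0) - (0 + 0)**2/3) = -11*(-8/5 - 1*0 - 1/3*0**2) = -11*(-8/5 + 0 - 1/3*0) = -11*(-8/5 + 0 + 0) = -11*(-8/5) = 88/5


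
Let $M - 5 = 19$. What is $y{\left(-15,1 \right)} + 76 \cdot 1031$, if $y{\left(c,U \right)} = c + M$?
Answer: $78365$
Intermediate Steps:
$M = 24$ ($M = 5 + 19 = 24$)
$y{\left(c,U \right)} = 24 + c$ ($y{\left(c,U \right)} = c + 24 = 24 + c$)
$y{\left(-15,1 \right)} + 76 \cdot 1031 = \left(24 - 15\right) + 76 \cdot 1031 = 9 + 78356 = 78365$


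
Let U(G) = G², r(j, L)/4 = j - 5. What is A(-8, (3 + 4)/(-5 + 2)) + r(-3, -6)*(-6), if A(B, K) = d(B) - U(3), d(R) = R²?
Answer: 247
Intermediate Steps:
r(j, L) = -20 + 4*j (r(j, L) = 4*(j - 5) = 4*(-5 + j) = -20 + 4*j)
A(B, K) = -9 + B² (A(B, K) = B² - 1*3² = B² - 1*9 = B² - 9 = -9 + B²)
A(-8, (3 + 4)/(-5 + 2)) + r(-3, -6)*(-6) = (-9 + (-8)²) + (-20 + 4*(-3))*(-6) = (-9 + 64) + (-20 - 12)*(-6) = 55 - 32*(-6) = 55 + 192 = 247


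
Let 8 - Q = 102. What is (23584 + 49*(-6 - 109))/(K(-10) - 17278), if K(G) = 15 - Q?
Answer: -5983/5723 ≈ -1.0454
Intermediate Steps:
Q = -94 (Q = 8 - 1*102 = 8 - 102 = -94)
K(G) = 109 (K(G) = 15 - 1*(-94) = 15 + 94 = 109)
(23584 + 49*(-6 - 109))/(K(-10) - 17278) = (23584 + 49*(-6 - 109))/(109 - 17278) = (23584 + 49*(-115))/(-17169) = (23584 - 5635)*(-1/17169) = 17949*(-1/17169) = -5983/5723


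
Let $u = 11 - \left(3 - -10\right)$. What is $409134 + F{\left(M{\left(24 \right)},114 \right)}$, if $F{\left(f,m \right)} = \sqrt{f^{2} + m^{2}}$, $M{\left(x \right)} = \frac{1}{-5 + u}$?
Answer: $409134 + \frac{\sqrt{636805}}{7} \approx 4.0925 \cdot 10^{5}$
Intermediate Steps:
$u = -2$ ($u = 11 - \left(3 + 10\right) = 11 - 13 = -2$)
$M{\left(x \right)} = - \frac{1}{7}$ ($M{\left(x \right)} = \frac{1}{-5 - 2} = \frac{1}{-7} = - \frac{1}{7}$)
$409134 + F{\left(M{\left(24 \right)},114 \right)} = 409134 + \sqrt{\left(- \frac{1}{7}\right)^{2} + 114^{2}} = 409134 + \sqrt{\frac{1}{49} + 12996} = 409134 + \sqrt{\frac{636805}{49}} = 409134 + \frac{\sqrt{636805}}{7}$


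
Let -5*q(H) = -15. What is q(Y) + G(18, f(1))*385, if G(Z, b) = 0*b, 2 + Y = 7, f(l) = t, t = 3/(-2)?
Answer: 3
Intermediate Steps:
t = -3/2 (t = 3*(-½) = -3/2 ≈ -1.5000)
f(l) = -3/2
Y = 5 (Y = -2 + 7 = 5)
q(H) = 3 (q(H) = -⅕*(-15) = 3)
G(Z, b) = 0
q(Y) + G(18, f(1))*385 = 3 + 0*385 = 3 + 0 = 3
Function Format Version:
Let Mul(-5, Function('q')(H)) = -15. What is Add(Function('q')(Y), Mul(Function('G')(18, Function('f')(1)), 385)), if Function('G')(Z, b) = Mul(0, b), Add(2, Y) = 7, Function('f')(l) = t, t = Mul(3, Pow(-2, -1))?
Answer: 3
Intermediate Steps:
t = Rational(-3, 2) (t = Mul(3, Rational(-1, 2)) = Rational(-3, 2) ≈ -1.5000)
Function('f')(l) = Rational(-3, 2)
Y = 5 (Y = Add(-2, 7) = 5)
Function('q')(H) = 3 (Function('q')(H) = Mul(Rational(-1, 5), -15) = 3)
Function('G')(Z, b) = 0
Add(Function('q')(Y), Mul(Function('G')(18, Function('f')(1)), 385)) = Add(3, Mul(0, 385)) = Add(3, 0) = 3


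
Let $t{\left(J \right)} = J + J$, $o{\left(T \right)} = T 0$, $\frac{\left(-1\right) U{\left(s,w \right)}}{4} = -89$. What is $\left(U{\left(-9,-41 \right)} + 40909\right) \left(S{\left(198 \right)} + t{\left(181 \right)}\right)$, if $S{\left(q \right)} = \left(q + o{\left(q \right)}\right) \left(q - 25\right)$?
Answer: $1428429240$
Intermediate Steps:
$U{\left(s,w \right)} = 356$ ($U{\left(s,w \right)} = \left(-4\right) \left(-89\right) = 356$)
$o{\left(T \right)} = 0$
$t{\left(J \right)} = 2 J$
$S{\left(q \right)} = q \left(-25 + q\right)$ ($S{\left(q \right)} = \left(q + 0\right) \left(q - 25\right) = q \left(-25 + q\right)$)
$\left(U{\left(-9,-41 \right)} + 40909\right) \left(S{\left(198 \right)} + t{\left(181 \right)}\right) = \left(356 + 40909\right) \left(198 \left(-25 + 198\right) + 2 \cdot 181\right) = 41265 \left(198 \cdot 173 + 362\right) = 41265 \left(34254 + 362\right) = 41265 \cdot 34616 = 1428429240$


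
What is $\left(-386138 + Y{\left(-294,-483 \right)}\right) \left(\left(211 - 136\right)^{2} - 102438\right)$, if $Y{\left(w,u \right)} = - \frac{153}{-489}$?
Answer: $\frac{6093453108159}{163} \approx 3.7383 \cdot 10^{10}$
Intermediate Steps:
$Y{\left(w,u \right)} = \frac{51}{163}$ ($Y{\left(w,u \right)} = \left(-153\right) \left(- \frac{1}{489}\right) = \frac{51}{163}$)
$\left(-386138 + Y{\left(-294,-483 \right)}\right) \left(\left(211 - 136\right)^{2} - 102438\right) = \left(-386138 + \frac{51}{163}\right) \left(\left(211 - 136\right)^{2} - 102438\right) = - \frac{62940443 \left(75^{2} - 102438\right)}{163} = - \frac{62940443 \left(5625 - 102438\right)}{163} = \left(- \frac{62940443}{163}\right) \left(-96813\right) = \frac{6093453108159}{163}$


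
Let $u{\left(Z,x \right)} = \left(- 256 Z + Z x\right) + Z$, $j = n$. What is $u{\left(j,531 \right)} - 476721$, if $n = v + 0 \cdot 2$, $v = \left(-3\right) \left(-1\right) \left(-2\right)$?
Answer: $-478377$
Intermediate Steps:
$v = -6$ ($v = 3 \left(-2\right) = -6$)
$n = -6$ ($n = -6 + 0 \cdot 2 = -6 + 0 = -6$)
$j = -6$
$u{\left(Z,x \right)} = - 255 Z + Z x$
$u{\left(j,531 \right)} - 476721 = - 6 \left(-255 + 531\right) - 476721 = \left(-6\right) 276 - 476721 = -1656 - 476721 = -478377$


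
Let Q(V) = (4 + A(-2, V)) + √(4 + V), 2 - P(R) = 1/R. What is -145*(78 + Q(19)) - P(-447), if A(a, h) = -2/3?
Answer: -1757505/149 - 145*√23 ≈ -12491.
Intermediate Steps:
A(a, h) = -⅔ (A(a, h) = -2*⅓ = -⅔)
P(R) = 2 - 1/R
Q(V) = 10/3 + √(4 + V) (Q(V) = (4 - ⅔) + √(4 + V) = 10/3 + √(4 + V))
-145*(78 + Q(19)) - P(-447) = -145*(78 + (10/3 + √(4 + 19))) - (2 - 1/(-447)) = -145*(78 + (10/3 + √23)) - (2 - 1*(-1/447)) = -145*(244/3 + √23) - (2 + 1/447) = (-35380/3 - 145*√23) - 1*895/447 = (-35380/3 - 145*√23) - 895/447 = -1757505/149 - 145*√23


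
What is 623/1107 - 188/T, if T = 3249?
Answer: 201779/399627 ≈ 0.50492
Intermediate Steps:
623/1107 - 188/T = 623/1107 - 188/3249 = 201779/399627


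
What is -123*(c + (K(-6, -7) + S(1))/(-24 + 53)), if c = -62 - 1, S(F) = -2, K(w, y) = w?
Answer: 225705/29 ≈ 7782.9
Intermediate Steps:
c = -63
-123*(c + (K(-6, -7) + S(1))/(-24 + 53)) = -123*(-63 + (-6 - 2)/(-24 + 53)) = -123*(-63 - 8/29) = -123*(-1835/29) = 225705/29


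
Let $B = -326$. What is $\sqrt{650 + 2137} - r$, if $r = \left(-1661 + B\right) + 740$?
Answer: $1247 + \sqrt{2787} \approx 1299.8$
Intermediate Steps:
$r = -1247$ ($r = \left(-1661 - 326\right) + 740 = -1987 + 740 = -1247$)
$\sqrt{650 + 2137} - r = \sqrt{650 + 2137} - -1247 = \sqrt{2787} + 1247 = 1247 + \sqrt{2787}$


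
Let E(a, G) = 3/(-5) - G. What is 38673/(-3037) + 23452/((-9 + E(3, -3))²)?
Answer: 158043473/300663 ≈ 525.65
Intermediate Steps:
E(a, G) = -⅗ - G (E(a, G) = 3*(-⅕) - G = -⅗ - G)
38673/(-3037) + 23452/((-9 + E(3, -3))²) = 38673/(-3037) + 23452/((-9 + (-⅗ - 1*(-3)))²) = 38673*(-1/3037) + 23452/((-9 + (-⅗ + 3))²) = -38673/3037 + 23452/((-9 + 12/5)²) = -38673/3037 + 23452/((-33/5)²) = -38673/3037 + 23452/(1089/25) = -38673/3037 + 23452*(25/1089) = -38673/3037 + 53300/99 = 158043473/300663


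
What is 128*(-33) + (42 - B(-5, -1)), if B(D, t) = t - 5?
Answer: -4176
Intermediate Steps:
B(D, t) = -5 + t
128*(-33) + (42 - B(-5, -1)) = 128*(-33) + (42 - (-5 - 1)) = -4224 + (42 - 1*(-6)) = -4224 + (42 + 6) = -4224 + 48 = -4176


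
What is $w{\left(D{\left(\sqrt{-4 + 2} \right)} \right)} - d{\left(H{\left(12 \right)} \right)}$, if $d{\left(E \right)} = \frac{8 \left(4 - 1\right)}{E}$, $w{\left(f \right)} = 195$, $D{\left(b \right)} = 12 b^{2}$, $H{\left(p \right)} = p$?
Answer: $193$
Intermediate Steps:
$d{\left(E \right)} = \frac{24}{E}$ ($d{\left(E \right)} = \frac{8 \cdot 3}{E} = \frac{24}{E}$)
$w{\left(D{\left(\sqrt{-4 + 2} \right)} \right)} - d{\left(H{\left(12 \right)} \right)} = 195 - \frac{24}{12} = 195 - 24 \cdot \frac{1}{12} = 195 - 2 = 193$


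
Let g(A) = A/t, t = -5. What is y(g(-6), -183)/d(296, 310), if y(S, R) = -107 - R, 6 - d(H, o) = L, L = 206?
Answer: -19/50 ≈ -0.38000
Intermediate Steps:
g(A) = -A/5 (g(A) = A/(-5) = A*(-⅕) = -A/5)
d(H, o) = -200 (d(H, o) = 6 - 1*206 = 6 - 206 = -200)
y(g(-6), -183)/d(296, 310) = (-107 - 1*(-183))/(-200) = (-107 + 183)*(-1/200) = 76*(-1/200) = -19/50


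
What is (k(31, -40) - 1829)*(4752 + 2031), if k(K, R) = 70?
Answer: -11931297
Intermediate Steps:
(k(31, -40) - 1829)*(4752 + 2031) = (70 - 1829)*(4752 + 2031) = -1759*6783 = -11931297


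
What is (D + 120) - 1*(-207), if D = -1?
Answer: 326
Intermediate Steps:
(D + 120) - 1*(-207) = (-1 + 120) - 1*(-207) = 119 + 207 = 326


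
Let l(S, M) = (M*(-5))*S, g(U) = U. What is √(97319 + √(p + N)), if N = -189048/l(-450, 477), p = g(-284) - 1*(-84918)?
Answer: √(61508040975 + 53*√12035405817390)/795 ≈ 312.43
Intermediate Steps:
l(S, M) = -5*M*S (l(S, M) = (-5*M)*S = -5*M*S)
p = 84634 (p = -284 - 1*(-84918) = -284 + 84918 = 84634)
N = -31508/178875 (N = -189048/((-5*477*(-450))) = -189048/1073250 = -189048*1/1073250 = -31508/178875 ≈ -0.17615)
√(97319 + √(p + N)) = √(97319 + √(84634 - 31508/178875)) = √(97319 + √(15138875242/178875)) = √(97319 + √12035405817390/11925)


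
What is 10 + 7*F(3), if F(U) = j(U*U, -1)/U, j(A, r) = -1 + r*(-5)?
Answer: 58/3 ≈ 19.333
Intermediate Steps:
j(A, r) = -1 - 5*r
F(U) = 4/U (F(U) = (-1 - 5*(-1))/U = (-1 + 5)/U = 4/U)
10 + 7*F(3) = 10 + 7*(4/3) = 10 + 28/3 = 58/3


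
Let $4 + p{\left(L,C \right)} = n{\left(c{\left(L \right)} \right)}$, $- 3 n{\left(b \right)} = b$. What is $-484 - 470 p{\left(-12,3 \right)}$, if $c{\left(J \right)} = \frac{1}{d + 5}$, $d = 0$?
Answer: $\frac{4282}{3} \approx 1427.3$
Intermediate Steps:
$c{\left(J \right)} = \frac{1}{5}$ ($c{\left(J \right)} = \frac{1}{0 + 5} = \frac{1}{5}$)
$n{\left(b \right)} = - \frac{b}{3}$
$p{\left(L,C \right)} = - \frac{61}{15}$ ($p{\left(L,C \right)} = -4 - \frac{1}{15} = - \frac{61}{15}$)
$-484 - 470 p{\left(-12,3 \right)} = -484 - - \frac{5734}{3} = -484 + \frac{5734}{3} = \frac{4282}{3}$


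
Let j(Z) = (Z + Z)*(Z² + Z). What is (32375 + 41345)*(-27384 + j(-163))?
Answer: -636626752800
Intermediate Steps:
j(Z) = 2*Z*(Z + Z²) (j(Z) = (2*Z)*(Z + Z²) = 2*Z*(Z + Z²))
(32375 + 41345)*(-27384 + j(-163)) = (32375 + 41345)*(-27384 + 2*(-163)²*(1 - 163)) = 73720*(-27384 + 2*26569*(-162)) = 73720*(-27384 - 8608356) = 73720*(-8635740) = -636626752800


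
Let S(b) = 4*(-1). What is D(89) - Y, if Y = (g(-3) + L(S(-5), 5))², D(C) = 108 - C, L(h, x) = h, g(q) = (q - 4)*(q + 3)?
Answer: 3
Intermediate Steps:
g(q) = (-4 + q)*(3 + q)
S(b) = -4
Y = 16 (Y = ((-12 + (-3)² - 1*(-3)) - 4)² = ((-12 + 9 + 3) - 4)² = (0 - 4)² = (-4)² = 16)
D(89) - Y = (108 - 1*89) - 1*16 = (108 - 89) - 16 = 19 - 16 = 3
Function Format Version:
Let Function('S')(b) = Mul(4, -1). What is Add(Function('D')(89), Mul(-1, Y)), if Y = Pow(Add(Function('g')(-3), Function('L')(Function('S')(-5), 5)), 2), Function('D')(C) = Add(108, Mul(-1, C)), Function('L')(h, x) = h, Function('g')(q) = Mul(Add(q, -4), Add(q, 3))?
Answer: 3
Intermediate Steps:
Function('g')(q) = Mul(Add(-4, q), Add(3, q))
Function('S')(b) = -4
Y = 16 (Y = Pow(Add(Add(-12, Pow(-3, 2), Mul(-1, -3)), -4), 2) = Pow(Add(Add(-12, 9, 3), -4), 2) = Pow(Add(0, -4), 2) = Pow(-4, 2) = 16)
Add(Function('D')(89), Mul(-1, Y)) = Add(Add(108, Mul(-1, 89)), Mul(-1, 16)) = Add(Add(108, -89), -16) = Add(19, -16) = 3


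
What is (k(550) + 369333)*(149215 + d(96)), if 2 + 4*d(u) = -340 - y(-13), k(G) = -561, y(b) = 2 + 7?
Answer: 54993954237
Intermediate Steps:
y(b) = 9
d(u) = -351/4 (d(u) = -½ + (-340 - 1*9)/4 = -½ + (-340 - 9)/4 = -½ + (¼)*(-349) = -½ - 349/4 = -351/4)
(k(550) + 369333)*(149215 + d(96)) = (-561 + 369333)*(149215 - 351/4) = 368772*(596509/4) = 54993954237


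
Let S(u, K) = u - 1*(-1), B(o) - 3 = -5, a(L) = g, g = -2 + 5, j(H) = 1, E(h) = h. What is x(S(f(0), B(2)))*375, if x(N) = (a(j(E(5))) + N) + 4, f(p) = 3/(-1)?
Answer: 1875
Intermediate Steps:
g = 3
a(L) = 3
B(o) = -2 (B(o) = 3 - 5 = -2)
f(p) = -3 (f(p) = 3*(-1) = -3)
S(u, K) = 1 + u (S(u, K) = u + 1 = 1 + u)
x(N) = 7 + N (x(N) = (3 + N) + 4 = 7 + N)
x(S(f(0), B(2)))*375 = (7 + (1 - 3))*375 = (7 - 2)*375 = 5*375 = 1875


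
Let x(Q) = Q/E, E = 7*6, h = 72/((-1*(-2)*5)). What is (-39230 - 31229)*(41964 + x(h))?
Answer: -103486374414/35 ≈ -2.9568e+9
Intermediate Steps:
h = 36/5 (h = 72/((2*5)) = 72/10 = 72*(⅒) = 36/5 ≈ 7.2000)
E = 42
x(Q) = Q/42
(-39230 - 31229)*(41964 + x(h)) = (-39230 - 31229)*(41964 + (1/42)*(36/5)) = -70459*(41964 + 6/35) = -70459*1468746/35 = -103486374414/35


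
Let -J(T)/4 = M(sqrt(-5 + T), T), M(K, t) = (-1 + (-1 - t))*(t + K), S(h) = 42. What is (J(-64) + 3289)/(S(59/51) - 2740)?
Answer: -19161/2698 + 124*I*sqrt(69)/1349 ≈ -7.1019 + 0.76354*I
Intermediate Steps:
M(K, t) = (-2 - t)*(K + t)
J(T) = 4*T**2 + 8*T + 8*sqrt(-5 + T) + 4*T*sqrt(-5 + T) (J(T) = -4*(-T**2 - 2*sqrt(-5 + T) - 2*T - sqrt(-5 + T)*T) = -4*(-T**2 - 2*sqrt(-5 + T) - 2*T - T*sqrt(-5 + T)) = -4*(-T**2 - 2*T - 2*sqrt(-5 + T) - T*sqrt(-5 + T)) = 4*T**2 + 8*T + 8*sqrt(-5 + T) + 4*T*sqrt(-5 + T))
(J(-64) + 3289)/(S(59/51) - 2740) = ((4*(-64)**2 + 8*(-64) + 8*sqrt(-5 - 64) + 4*(-64)*sqrt(-5 - 64)) + 3289)/(42 - 2740) = ((4*4096 - 512 + 8*sqrt(-69) + 4*(-64)*sqrt(-69)) + 3289)/(-2698) = ((16384 - 512 + 8*(I*sqrt(69)) + 4*(-64)*(I*sqrt(69))) + 3289)*(-1/2698) = ((16384 - 512 + 8*I*sqrt(69) - 256*I*sqrt(69)) + 3289)*(-1/2698) = ((15872 - 248*I*sqrt(69)) + 3289)*(-1/2698) = (19161 - 248*I*sqrt(69))*(-1/2698) = -19161/2698 + 124*I*sqrt(69)/1349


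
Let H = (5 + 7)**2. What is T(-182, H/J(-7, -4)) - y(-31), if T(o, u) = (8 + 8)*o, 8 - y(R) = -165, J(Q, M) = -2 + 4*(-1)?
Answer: -3085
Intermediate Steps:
H = 144 (H = 12**2 = 144)
J(Q, M) = -6 (J(Q, M) = -2 - 4 = -6)
y(R) = 173 (y(R) = 8 - 1*(-165) = 8 + 165 = 173)
T(o, u) = 16*o
T(-182, H/J(-7, -4)) - y(-31) = 16*(-182) - 1*173 = -2912 - 173 = -3085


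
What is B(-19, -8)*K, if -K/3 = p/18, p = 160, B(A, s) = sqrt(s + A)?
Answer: -80*I*sqrt(3) ≈ -138.56*I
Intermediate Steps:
B(A, s) = sqrt(A + s)
K = -80/3 (K = -480/18 = -3*80/9 = -80/3 ≈ -26.667)
B(-19, -8)*K = sqrt(-19 - 8)*(-80/3) = sqrt(-27)*(-80/3) = (3*I*sqrt(3))*(-80/3) = -80*I*sqrt(3)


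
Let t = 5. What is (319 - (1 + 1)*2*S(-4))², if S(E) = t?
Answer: 89401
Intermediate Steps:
S(E) = 5
(319 - (1 + 1)*2*S(-4))² = (319 - (1 + 1)*2*5)² = (319 - 2*2*5)² = (319 - 4*5)² = (319 - 1*20)² = (319 - 20)² = 299² = 89401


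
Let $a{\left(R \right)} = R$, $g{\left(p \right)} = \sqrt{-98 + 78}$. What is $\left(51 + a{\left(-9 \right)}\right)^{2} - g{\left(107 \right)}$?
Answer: $1764 - 2 i \sqrt{5} \approx 1764.0 - 4.4721 i$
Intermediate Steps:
$g{\left(p \right)} = 2 i \sqrt{5}$ ($g{\left(p \right)} = \sqrt{-20} = 2 i \sqrt{5}$)
$\left(51 + a{\left(-9 \right)}\right)^{2} - g{\left(107 \right)} = \left(51 - 9\right)^{2} - 2 i \sqrt{5} = 42^{2} - 2 i \sqrt{5} = 1764 - 2 i \sqrt{5}$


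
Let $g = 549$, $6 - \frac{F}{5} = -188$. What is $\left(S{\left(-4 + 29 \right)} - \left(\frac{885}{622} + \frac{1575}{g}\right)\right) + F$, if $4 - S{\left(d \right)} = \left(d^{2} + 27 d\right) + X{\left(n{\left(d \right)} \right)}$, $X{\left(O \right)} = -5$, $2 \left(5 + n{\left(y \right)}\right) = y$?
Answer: $- \frac{12342217}{37942} \approx -325.29$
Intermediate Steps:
$F = 970$ ($F = 30 - -940 = 30 + 940 = 970$)
$n{\left(y \right)} = -5 + \frac{y}{2}$
$S{\left(d \right)} = 9 - d^{2} - 27 d$ ($S{\left(d \right)} = 4 - \left(\left(d^{2} + 27 d\right) - 5\right) = 4 - \left(-5 + d^{2} + 27 d\right) = 9 - d^{2} - 27 d$)
$\left(S{\left(-4 + 29 \right)} - \left(\frac{885}{622} + \frac{1575}{g}\right)\right) + F = \left(\left(9 - \left(-4 + 29\right)^{2} - 27 \left(-4 + 29\right)\right) - \left(\frac{175}{61} + \frac{885}{622}\right)\right) + 970 = \left(\left(9 - 25^{2} - 675\right) - \frac{162835}{37942}\right) + 970 = \left(\left(9 - 625 - 675\right) - \frac{162835}{37942}\right) + 970 = \left(-1291 - \frac{162835}{37942}\right) + 970 = - \frac{49145957}{37942} + 970 = - \frac{12342217}{37942}$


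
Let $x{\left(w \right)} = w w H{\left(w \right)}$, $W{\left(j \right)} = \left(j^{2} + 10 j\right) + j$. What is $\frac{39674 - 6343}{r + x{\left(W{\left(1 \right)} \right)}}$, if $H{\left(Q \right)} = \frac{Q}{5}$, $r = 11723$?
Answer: $\frac{166655}{60343} \approx 2.7618$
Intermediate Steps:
$H{\left(Q \right)} = \frac{Q}{5}$ ($H{\left(Q \right)} = Q \frac{1}{5} = \frac{Q}{5}$)
$W{\left(j \right)} = j^{2} + 11 j$
$x{\left(w \right)} = \frac{w^{3}}{5}$ ($x{\left(w \right)} = w w \frac{w}{5} = w^{2} \frac{w}{5} = \frac{w^{3}}{5}$)
$\frac{39674 - 6343}{r + x{\left(W{\left(1 \right)} \right)}} = \frac{39674 - 6343}{11723 + \frac{\left(1 \left(11 + 1\right)\right)^{3}}{5}} = \frac{33331}{11723 + \frac{\left(1 \cdot 12\right)^{3}}{5}} = \frac{33331}{11723 + \frac{12^{3}}{5}} = \frac{33331}{11723 + \frac{1}{5} \cdot 1728} = \frac{33331}{11723 + \frac{1728}{5}} = \frac{33331}{\frac{60343}{5}} = 33331 \cdot \frac{5}{60343} = \frac{166655}{60343}$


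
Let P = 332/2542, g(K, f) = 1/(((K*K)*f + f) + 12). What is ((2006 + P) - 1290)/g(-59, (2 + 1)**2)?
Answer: 28534832700/1271 ≈ 2.2451e+7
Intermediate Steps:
g(K, f) = 1/(12 + f + f*K**2) (g(K, f) = 1/((K**2*f + f) + 12) = 1/((f*K**2 + f) + 12) = 1/((f + f*K**2) + 12) = 1/(12 + f + f*K**2))
P = 166/1271 (P = 332*(1/2542) = 166/1271 ≈ 0.13061)
((2006 + P) - 1290)/g(-59, (2 + 1)**2) = ((2006 + 166/1271) - 1290)/(1/(12 + (2 + 1)**2 + (2 + 1)**2*(-59)**2)) = (2549792/1271 - 1290)/(1/(12 + 3**2 + 3**2*3481)) = 910202/(1271*(1/(12 + 9 + 9*3481))) = 910202/(1271*(1/(12 + 9 + 31329))) = 910202/(1271*(1/31350)) = (910202/1271)*31350 = 28534832700/1271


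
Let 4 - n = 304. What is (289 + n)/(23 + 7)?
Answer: -11/30 ≈ -0.36667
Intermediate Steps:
n = -300 (n = 4 - 1*304 = 4 - 304 = -300)
(289 + n)/(23 + 7) = (289 - 300)/(23 + 7) = -11/30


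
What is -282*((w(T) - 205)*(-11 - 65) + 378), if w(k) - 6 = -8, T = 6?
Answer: -4543020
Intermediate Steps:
w(k) = -2 (w(k) = 6 - 8 = -2)
-282*((w(T) - 205)*(-11 - 65) + 378) = -282*((-2 - 205)*(-11 - 65) + 378) = -282*(-207*(-76) + 378) = -282*(15732 + 378) = -282*16110 = -4543020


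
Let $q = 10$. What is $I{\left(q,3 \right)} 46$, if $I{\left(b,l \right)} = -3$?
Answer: $-138$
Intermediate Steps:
$I{\left(q,3 \right)} 46 = \left(-3\right) 46 = -138$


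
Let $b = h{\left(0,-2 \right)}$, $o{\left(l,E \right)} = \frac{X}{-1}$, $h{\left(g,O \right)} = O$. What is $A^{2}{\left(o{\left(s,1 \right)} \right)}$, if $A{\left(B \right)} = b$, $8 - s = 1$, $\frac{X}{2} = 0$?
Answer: $4$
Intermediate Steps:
$X = 0$ ($X = 2 \cdot 0 = 0$)
$s = 7$ ($s = 8 - 1 = 7$)
$o{\left(l,E \right)} = 0$ ($o{\left(l,E \right)} = \frac{0}{-1} = 0 \left(-1\right) = 0$)
$b = -2$
$A{\left(B \right)} = -2$
$A^{2}{\left(o{\left(s,1 \right)} \right)} = \left(-2\right)^{2} = 4$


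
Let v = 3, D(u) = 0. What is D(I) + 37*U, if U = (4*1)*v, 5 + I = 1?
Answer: 444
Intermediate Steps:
I = -4 (I = -5 + 1 = -4)
U = 12 (U = (4*1)*3 = 4*3 = 12)
D(I) + 37*U = 0 + 37*12 = 0 + 444 = 444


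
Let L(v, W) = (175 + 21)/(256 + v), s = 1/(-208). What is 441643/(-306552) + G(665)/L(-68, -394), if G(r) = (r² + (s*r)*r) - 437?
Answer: 164699669078065/390547248 ≈ 4.2172e+5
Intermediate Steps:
s = -1/208 ≈ -0.0048077
G(r) = -437 + 207*r²/208 (G(r) = (r² + (-r/208)*r) - 437 = (r² - r²/208) - 437 = 207*r²/208 - 437 = -437 + 207*r²/208)
L(v, W) = 196/(256 + v)
441643/(-306552) + G(665)/L(-68, -394) = 441643/(-306552) + (-437 + (207/208)*665²)/((196/(256 - 68))) = 441643*(-1/306552) + (-437 + (207/208)*442225)/((196/188)) = -441643/306552 + (-437 + 91540575/208)/((196*(1/188))) = -441643/306552 + 91449679/(208*(49/47)) = -441643/306552 + (91449679/208)*(47/49) = -441643/306552 + 4298134913/10192 = 164699669078065/390547248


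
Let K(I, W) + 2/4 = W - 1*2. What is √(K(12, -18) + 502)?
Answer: 3*√214/2 ≈ 21.943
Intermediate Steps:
K(I, W) = -5/2 + W (K(I, W) = -½ + (W - 1*2) = -½ + (W - 2) = -½ + (-2 + W) = -5/2 + W)
√(K(12, -18) + 502) = √((-5/2 - 18) + 502) = √(-41/2 + 502) = √(963/2) = 3*√214/2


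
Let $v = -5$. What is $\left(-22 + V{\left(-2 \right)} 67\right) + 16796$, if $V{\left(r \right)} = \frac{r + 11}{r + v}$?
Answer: $\frac{116815}{7} \approx 16688.0$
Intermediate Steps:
$V{\left(r \right)} = \frac{11 + r}{-5 + r}$ ($V{\left(r \right)} = \frac{r + 11}{r - 5} = \frac{11 + r}{-5 + r}$)
$\left(-22 + V{\left(-2 \right)} 67\right) + 16796 = \left(-22 + \frac{11 - 2}{-5 - 2} \cdot 67\right) + 16796 = \left(-22 + \frac{1}{-7} \cdot 9 \cdot 67\right) + 16796 = \left(-22 + \left(- \frac{1}{7}\right) 9 \cdot 67\right) + 16796 = \left(-22 - \frac{603}{7}\right) + 16796 = - \frac{757}{7} + 16796 = \frac{116815}{7}$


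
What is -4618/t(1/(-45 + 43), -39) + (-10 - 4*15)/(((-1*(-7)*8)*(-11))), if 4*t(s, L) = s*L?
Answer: -1625341/1716 ≈ -947.17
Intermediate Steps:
t(s, L) = L*s/4 (t(s, L) = (s*L)/4 = (L*s)/4 = L*s/4)
-4618/t(1/(-45 + 43), -39) + (-10 - 4*15)/(((-1*(-7)*8)*(-11))) = -4618/((¼)*(-39)/(-45 + 43)) + (-10 - 4*15)/(((-1*(-7)*8)*(-11))) = -4618/((¼)*(-39)/(-2)) + (-10 - 60)/(((7*8)*(-11))) = -4618/((¼)*(-39)*(-½)) - 70/(56*(-11)) = -4618/39/8 - 70/(-616) = -4618*8/39 - 70*(-1/616) = -36944/39 + 5/44 = -1625341/1716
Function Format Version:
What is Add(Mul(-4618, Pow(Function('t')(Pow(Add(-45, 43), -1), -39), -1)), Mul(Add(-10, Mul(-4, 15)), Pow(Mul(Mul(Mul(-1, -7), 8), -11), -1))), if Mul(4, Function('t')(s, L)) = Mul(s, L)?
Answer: Rational(-1625341, 1716) ≈ -947.17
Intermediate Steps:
Function('t')(s, L) = Mul(Rational(1, 4), L, s) (Function('t')(s, L) = Mul(Rational(1, 4), Mul(s, L)) = Mul(Rational(1, 4), Mul(L, s)) = Mul(Rational(1, 4), L, s))
Add(Mul(-4618, Pow(Function('t')(Pow(Add(-45, 43), -1), -39), -1)), Mul(Add(-10, Mul(-4, 15)), Pow(Mul(Mul(Mul(-1, -7), 8), -11), -1))) = Add(Mul(-4618, Pow(Mul(Rational(1, 4), -39, Pow(Add(-45, 43), -1)), -1)), Mul(Add(-10, Mul(-4, 15)), Pow(Mul(Mul(Mul(-1, -7), 8), -11), -1))) = Add(Mul(-4618, Pow(Mul(Rational(1, 4), -39, Pow(-2, -1)), -1)), Mul(Add(-10, -60), Pow(Mul(Mul(7, 8), -11), -1))) = Add(Mul(-4618, Pow(Mul(Rational(1, 4), -39, Rational(-1, 2)), -1)), Mul(-70, Pow(Mul(56, -11), -1))) = Add(Mul(-4618, Pow(Rational(39, 8), -1)), Mul(-70, Pow(-616, -1))) = Add(Mul(-4618, Rational(8, 39)), Mul(-70, Rational(-1, 616))) = Add(Rational(-36944, 39), Rational(5, 44)) = Rational(-1625341, 1716)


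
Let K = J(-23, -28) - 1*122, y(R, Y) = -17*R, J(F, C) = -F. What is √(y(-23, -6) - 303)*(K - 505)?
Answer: -1208*√22 ≈ -5666.0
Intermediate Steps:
K = -99 (K = -1*(-23) - 1*122 = 23 - 122 = -99)
√(y(-23, -6) - 303)*(K - 505) = √(-17*(-23) - 303)*(-99 - 505) = √(391 - 303)*(-604) = √88*(-604) = (2*√22)*(-604) = -1208*√22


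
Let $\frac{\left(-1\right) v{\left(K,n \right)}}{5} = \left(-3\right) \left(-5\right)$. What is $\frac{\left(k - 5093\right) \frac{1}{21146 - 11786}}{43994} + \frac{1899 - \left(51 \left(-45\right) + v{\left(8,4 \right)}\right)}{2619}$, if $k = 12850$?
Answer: $\frac{21702784303}{13314344160} \approx 1.63$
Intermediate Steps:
$v{\left(K,n \right)} = -75$ ($v{\left(K,n \right)} = - 5 \left(\left(-3\right) \left(-5\right)\right) = \left(-5\right) 15 = -75$)
$\frac{\left(k - 5093\right) \frac{1}{21146 - 11786}}{43994} + \frac{1899 - \left(51 \left(-45\right) + v{\left(8,4 \right)}\right)}{2619} = \frac{\left(12850 - 5093\right) \frac{1}{21146 - 11786}}{43994} + \frac{1899 - \left(51 \left(-45\right) - 75\right)}{2619} = \frac{7757}{9360} \cdot \frac{1}{43994} + \left(1899 - \left(-2295 - 75\right)\right) \frac{1}{2619} = 7757 \cdot \frac{1}{9360} \cdot \frac{1}{43994} + \left(1899 - -2370\right) \frac{1}{2619} = \frac{7757}{9360} \cdot \frac{1}{43994} + \left(1899 + 2370\right) \frac{1}{2619} = \frac{7757}{411783840} + 4269 \cdot \frac{1}{2619} = \frac{7757}{411783840} + \frac{1423}{873} = \frac{21702784303}{13314344160}$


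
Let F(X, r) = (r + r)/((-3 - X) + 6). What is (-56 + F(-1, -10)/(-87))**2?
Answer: 23687689/7569 ≈ 3129.6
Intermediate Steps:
F(X, r) = 2*r/(3 - X) (F(X, r) = (2*r)/(3 - X) = 2*r/(3 - X))
(-56 + F(-1, -10)/(-87))**2 = (-56 - 2*(-10)/(-3 - 1)/(-87))**2 = (-56 - 2*(-10)/(-4)*(-1/87))**2 = (-56 - 2*(-10)*(-1/4)*(-1/87))**2 = (-56 - 5*(-1/87))**2 = (-56 + 5/87)**2 = (-4867/87)**2 = 23687689/7569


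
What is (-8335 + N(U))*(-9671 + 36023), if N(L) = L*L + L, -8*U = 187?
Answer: -823445649/4 ≈ -2.0586e+8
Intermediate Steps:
U = -187/8 (U = -⅛*187 = -187/8 ≈ -23.375)
N(L) = L + L² (N(L) = L² + L = L + L²)
(-8335 + N(U))*(-9671 + 36023) = (-8335 - 187*(1 - 187/8)/8)*(-9671 + 36023) = (-8335 - 187/8*(-179/8))*26352 = (-8335 + 33473/64)*26352 = -499967/64*26352 = -823445649/4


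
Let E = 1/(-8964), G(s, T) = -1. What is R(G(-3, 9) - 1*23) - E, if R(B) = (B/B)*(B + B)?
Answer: -430271/8964 ≈ -48.000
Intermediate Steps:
E = -1/8964 ≈ -0.00011156
R(B) = 2*B (R(B) = 1*(2*B) = 2*B)
R(G(-3, 9) - 1*23) - E = 2*(-1 - 1*23) - 1*(-1/8964) = 2*(-1 - 23) + 1/8964 = 2*(-24) + 1/8964 = -48 + 1/8964 = -430271/8964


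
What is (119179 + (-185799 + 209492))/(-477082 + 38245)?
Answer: -47624/146279 ≈ -0.32557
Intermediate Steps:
(119179 + (-185799 + 209492))/(-477082 + 38245) = (119179 + 23693)/(-438837) = 142872*(-1/438837) = -47624/146279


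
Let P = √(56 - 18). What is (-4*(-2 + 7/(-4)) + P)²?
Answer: 263 + 30*√38 ≈ 447.93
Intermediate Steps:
P = √38 ≈ 6.1644
(-4*(-2 + 7/(-4)) + P)² = (-4*(-2 + 7/(-4)) + √38)² = (-4*(-2 + 7*(-¼)) + √38)² = (-4*(-2 - 7/4) + √38)² = (-4*(-15/4) + √38)² = (15 + √38)²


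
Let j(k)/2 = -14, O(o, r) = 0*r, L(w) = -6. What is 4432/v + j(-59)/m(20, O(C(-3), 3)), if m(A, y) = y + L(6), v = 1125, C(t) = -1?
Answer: 9682/1125 ≈ 8.6062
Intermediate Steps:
O(o, r) = 0
m(A, y) = -6 + y (m(A, y) = y - 6 = -6 + y)
j(k) = -28 (j(k) = 2*(-14) = -28)
4432/v + j(-59)/m(20, O(C(-3), 3)) = 4432/1125 - 28/(-6 + 0) = 4432*(1/1125) - 28/(-6) = 4432/1125 - 28*(-⅙) = 4432/1125 + 14/3 = 9682/1125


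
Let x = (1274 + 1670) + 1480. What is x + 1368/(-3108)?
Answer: 1145702/259 ≈ 4423.6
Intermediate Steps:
x = 4424 (x = 2944 + 1480 = 4424)
x + 1368/(-3108) = 4424 + 1368/(-3108) = 4424 + 1368*(-1/3108) = 4424 - 114/259 = 1145702/259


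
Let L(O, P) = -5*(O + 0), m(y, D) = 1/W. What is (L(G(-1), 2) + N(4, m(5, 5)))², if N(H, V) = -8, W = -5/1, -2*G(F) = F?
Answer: 441/4 ≈ 110.25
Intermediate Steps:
G(F) = -F/2
W = -5 (W = -5*1 = -5)
m(y, D) = -⅕ (m(y, D) = 1/(-5) = -⅕)
L(O, P) = -5*O
(L(G(-1), 2) + N(4, m(5, 5)))² = (-(-5)*(-1)/2 - 8)² = (-5*½ - 8)² = (-5/2 - 8)² = (-21/2)² = 441/4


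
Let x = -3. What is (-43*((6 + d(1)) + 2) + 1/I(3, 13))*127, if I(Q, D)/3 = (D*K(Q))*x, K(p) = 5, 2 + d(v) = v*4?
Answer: -31946977/585 ≈ -54610.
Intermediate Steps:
d(v) = -2 + 4*v (d(v) = -2 + v*4 = -2 + 4*v)
I(Q, D) = -45*D (I(Q, D) = 3*((D*5)*(-3)) = 3*((5*D)*(-3)) = 3*(-15*D) = -45*D)
(-43*((6 + d(1)) + 2) + 1/I(3, 13))*127 = (-43*((6 + (-2 + 4*1)) + 2) + 1/(-45*13))*127 = (-43*((6 + (-2 + 4)) + 2) + 1/(-585))*127 = (-43*((6 + 2) + 2) - 1/585)*127 = (-43*(8 + 2) - 1/585)*127 = (-43*10 - 1/585)*127 = (-430 - 1/585)*127 = -251551/585*127 = -31946977/585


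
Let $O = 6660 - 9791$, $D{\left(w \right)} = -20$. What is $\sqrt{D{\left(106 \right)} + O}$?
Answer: $i \sqrt{3151} \approx 56.134 i$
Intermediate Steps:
$O = -3131$
$\sqrt{D{\left(106 \right)} + O} = \sqrt{-20 - 3131} = \sqrt{-3151} = i \sqrt{3151}$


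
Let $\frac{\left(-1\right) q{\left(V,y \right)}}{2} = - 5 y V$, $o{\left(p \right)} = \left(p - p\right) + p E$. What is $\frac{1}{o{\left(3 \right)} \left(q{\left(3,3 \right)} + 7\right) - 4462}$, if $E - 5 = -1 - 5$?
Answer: $- \frac{1}{4753} \approx -0.00021039$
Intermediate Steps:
$E = -1$ ($E = 5 - 6 = -1$)
$o{\left(p \right)} = - p$ ($o{\left(p \right)} = \left(p - p\right) + p \left(-1\right) = 0 - p = - p$)
$q{\left(V,y \right)} = 10 V y$ ($q{\left(V,y \right)} = - 2 - 5 y V = - 2 \left(- 5 V y\right) = 10 V y$)
$\frac{1}{o{\left(3 \right)} \left(q{\left(3,3 \right)} + 7\right) - 4462} = \frac{1}{\left(-1\right) 3 \left(10 \cdot 3 \cdot 3 + 7\right) - 4462} = \frac{1}{- 3 \left(90 + 7\right) - 4462} = \frac{1}{\left(-3\right) 97 - 4462} = \frac{1}{-291 - 4462} = \frac{1}{-4753} = - \frac{1}{4753}$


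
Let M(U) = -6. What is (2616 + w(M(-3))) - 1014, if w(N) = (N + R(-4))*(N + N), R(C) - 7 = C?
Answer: 1638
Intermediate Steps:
R(C) = 7 + C
w(N) = 2*N*(3 + N) (w(N) = (N + (7 - 4))*(N + N) = (N + 3)*(2*N) = (3 + N)*(2*N) = 2*N*(3 + N))
(2616 + w(M(-3))) - 1014 = (2616 + 2*(-6)*(3 - 6)) - 1014 = (2616 + 2*(-6)*(-3)) - 1014 = (2616 + 36) - 1014 = 2652 - 1014 = 1638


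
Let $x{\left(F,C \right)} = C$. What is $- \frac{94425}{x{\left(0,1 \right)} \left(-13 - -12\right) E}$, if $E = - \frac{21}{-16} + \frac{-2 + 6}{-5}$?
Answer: $\frac{7554000}{41} \approx 1.8424 \cdot 10^{5}$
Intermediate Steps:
$E = \frac{41}{80}$ ($E = \left(-21\right) \left(- \frac{1}{16}\right) + 4 \left(- \frac{1}{5}\right) = \frac{21}{16} - \frac{4}{5} = \frac{41}{80} \approx 0.5125$)
$- \frac{94425}{x{\left(0,1 \right)} \left(-13 - -12\right) E} = - \frac{94425}{1 \left(-13 - -12\right) \frac{41}{80}} = - \frac{94425}{1 \left(-13 + 12\right) \frac{41}{80}} = - \frac{94425}{1 \left(-1\right) \frac{41}{80}} = - \frac{94425}{\left(-1\right) \frac{41}{80}} = - \frac{94425}{- \frac{41}{80}} = \left(-94425\right) \left(- \frac{80}{41}\right) = \frac{7554000}{41}$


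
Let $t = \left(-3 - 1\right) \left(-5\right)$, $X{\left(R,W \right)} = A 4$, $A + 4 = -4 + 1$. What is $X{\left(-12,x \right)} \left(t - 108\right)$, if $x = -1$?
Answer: $2464$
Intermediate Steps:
$A = -7$ ($A = -4 + \left(-4 + 1\right) = -4 - 3 = -7$)
$X{\left(R,W \right)} = -28$ ($X{\left(R,W \right)} = \left(-7\right) 4 = -28$)
$t = 20$ ($t = \left(-4\right) \left(-5\right) = 20$)
$X{\left(-12,x \right)} \left(t - 108\right) = - 28 \left(20 - 108\right) = \left(-28\right) \left(-88\right) = 2464$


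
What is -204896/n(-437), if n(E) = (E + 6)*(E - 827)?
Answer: -12806/34049 ≈ -0.37610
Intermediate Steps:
n(E) = (-827 + E)*(6 + E) (n(E) = (6 + E)*(-827 + E) = (-827 + E)*(6 + E))
-204896/n(-437) = -204896/(-4962 + (-437)² - 821*(-437)) = -204896/(-4962 + 190969 + 358777) = -204896/544784 = -204896*1/544784 = -12806/34049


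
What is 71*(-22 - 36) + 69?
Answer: -4049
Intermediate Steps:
71*(-22 - 36) + 69 = 71*(-58) + 69 = -4118 + 69 = -4049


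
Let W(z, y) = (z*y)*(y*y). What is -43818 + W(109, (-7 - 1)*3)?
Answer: -1550634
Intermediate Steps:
W(z, y) = z*y³ (W(z, y) = (y*z)*y² = z*y³)
-43818 + W(109, (-7 - 1)*3) = -43818 + 109*((-7 - 1)*3)³ = -43818 + 109*(-8*3)³ = -43818 + 109*(-24)³ = -43818 + 109*(-13824) = -43818 - 1506816 = -1550634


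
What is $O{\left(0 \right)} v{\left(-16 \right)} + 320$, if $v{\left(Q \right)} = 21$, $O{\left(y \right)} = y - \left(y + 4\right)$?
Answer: $236$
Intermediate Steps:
$O{\left(y \right)} = -4$ ($O{\left(y \right)} = y - \left(4 + y\right) = -4$)
$O{\left(0 \right)} v{\left(-16 \right)} + 320 = \left(-4\right) 21 + 320 = -84 + 320 = 236$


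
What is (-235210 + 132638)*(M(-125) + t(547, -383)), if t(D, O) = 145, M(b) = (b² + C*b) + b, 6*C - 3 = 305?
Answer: -2839705820/3 ≈ -9.4657e+8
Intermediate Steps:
C = 154/3 (C = ½ + (⅙)*305 = ½ + 305/6 = 154/3 ≈ 51.333)
M(b) = b² + 157*b/3 (M(b) = (b² + 154*b/3) + b = b² + 157*b/3)
(-235210 + 132638)*(M(-125) + t(547, -383)) = (-235210 + 132638)*((⅓)*(-125)*(157 + 3*(-125)) + 145) = -102572*((⅓)*(-125)*(157 - 375) + 145) = -102572*((⅓)*(-125)*(-218) + 145) = -102572*(27250/3 + 145) = -102572*27685/3 = -2839705820/3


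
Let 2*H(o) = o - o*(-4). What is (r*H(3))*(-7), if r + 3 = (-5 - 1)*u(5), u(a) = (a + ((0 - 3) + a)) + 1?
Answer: 5355/2 ≈ 2677.5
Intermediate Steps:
u(a) = -2 + 2*a (u(a) = (a + (-3 + a)) + 1 = (-3 + 2*a) + 1 = -2 + 2*a)
r = -51 (r = -3 + (-5 - 1)*(-2 + 2*5) = -3 - 6*(-2 + 10) = -3 - 6*8 = -3 - 48 = -51)
H(o) = 5*o/2 (H(o) = (o - o*(-4))/2 = (o - (-4)*o)/2 = (o + 4*o)/2 = (5*o)/2 = 5*o/2)
(r*H(3))*(-7) = -255*3/2*(-7) = -51*15/2*(-7) = -765/2*(-7) = 5355/2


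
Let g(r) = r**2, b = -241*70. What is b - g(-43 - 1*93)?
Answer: -35366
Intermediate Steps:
b = -16870
b - g(-43 - 1*93) = -16870 - (-43 - 1*93)**2 = -16870 - (-43 - 93)**2 = -16870 - 1*(-136)**2 = -16870 - 1*18496 = -16870 - 18496 = -35366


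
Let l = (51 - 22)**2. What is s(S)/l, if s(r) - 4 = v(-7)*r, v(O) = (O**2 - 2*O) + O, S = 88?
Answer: 4932/841 ≈ 5.8644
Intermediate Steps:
l = 841 (l = 29**2 = 841)
v(O) = O**2 - O
s(r) = 4 + 56*r (s(r) = 4 + (-7*(-1 - 7))*r = 4 + (-7*(-8))*r = 4 + 56*r)
s(S)/l = (4 + 56*88)/841 = (4 + 4928)*(1/841) = 4932*(1/841) = 4932/841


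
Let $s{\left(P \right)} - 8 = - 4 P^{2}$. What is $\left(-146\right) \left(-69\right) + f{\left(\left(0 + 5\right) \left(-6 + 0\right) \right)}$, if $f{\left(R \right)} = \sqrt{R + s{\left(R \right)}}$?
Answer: $10074 + i \sqrt{3622} \approx 10074.0 + 60.183 i$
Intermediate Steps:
$s{\left(P \right)} = 8 - 4 P^{2}$
$f{\left(R \right)} = \sqrt{8 + R - 4 R^{2}}$ ($f{\left(R \right)} = \sqrt{R - \left(-8 + 4 R^{2}\right)} = \sqrt{8 + R - 4 R^{2}}$)
$\left(-146\right) \left(-69\right) + f{\left(\left(0 + 5\right) \left(-6 + 0\right) \right)} = \left(-146\right) \left(-69\right) + \sqrt{8 + \left(0 + 5\right) \left(-6 + 0\right) - 4 \left(\left(0 + 5\right) \left(-6 + 0\right)\right)^{2}} = 10074 + \sqrt{8 + 5 \left(-6\right) - 4 \left(5 \left(-6\right)\right)^{2}} = 10074 + \sqrt{8 - 30 - 4 \left(-30\right)^{2}} = 10074 + \sqrt{8 - 30 - 3600} = 10074 + \sqrt{-3622} = 10074 + i \sqrt{3622}$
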